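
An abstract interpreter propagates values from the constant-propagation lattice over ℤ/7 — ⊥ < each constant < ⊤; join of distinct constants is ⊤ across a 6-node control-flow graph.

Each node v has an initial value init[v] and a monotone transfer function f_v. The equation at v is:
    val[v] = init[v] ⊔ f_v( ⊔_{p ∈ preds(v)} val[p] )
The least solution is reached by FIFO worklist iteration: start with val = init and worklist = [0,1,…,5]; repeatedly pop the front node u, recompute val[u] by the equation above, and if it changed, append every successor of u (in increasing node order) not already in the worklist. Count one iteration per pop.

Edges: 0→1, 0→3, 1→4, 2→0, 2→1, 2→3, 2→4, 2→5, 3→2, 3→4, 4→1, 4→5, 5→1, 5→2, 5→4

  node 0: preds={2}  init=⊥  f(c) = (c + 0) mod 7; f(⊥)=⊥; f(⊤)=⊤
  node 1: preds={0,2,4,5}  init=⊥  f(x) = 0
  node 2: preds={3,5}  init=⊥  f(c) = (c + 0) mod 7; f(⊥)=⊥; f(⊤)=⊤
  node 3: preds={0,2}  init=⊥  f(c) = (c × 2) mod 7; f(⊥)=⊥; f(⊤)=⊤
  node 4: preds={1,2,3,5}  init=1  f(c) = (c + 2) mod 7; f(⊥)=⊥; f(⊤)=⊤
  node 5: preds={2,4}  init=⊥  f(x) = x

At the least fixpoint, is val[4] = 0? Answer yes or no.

Trace (15 dequeues):
  [1] u=0 | in ⊥ | out ⊥ | ==
  [2] u=1 | in 1 | out 0 | prev ⊥ | push {}
  [3] u=2 | in ⊥ | out ⊥ | ==
  [4] u=3 | in ⊥ | out ⊥ | ==
  [5] u=4 | in 0 | out ⊤ | prev 1 | push {1}
  [6] u=5 | in ⊤ | out ⊤ | prev ⊥ | push {2,4}
  [7] u=1 | in ⊤ | out 0 | ==
  [8] u=2 | in ⊤ | out ⊤ | prev ⊥ | push {0,1,3,5}
  [9] u=4 | in ⊤ | out ⊤ | ==
  [10] u=0 | in ⊤ | out ⊤ | prev ⊥ | push {}
  [11] u=1 | in ⊤ | out 0 | ==
  [12] u=3 | in ⊤ | out ⊤ | prev ⊥ | push {2,4}
  [13] u=5 | in ⊤ | out ⊤ | ==
  [14] u=2 | in ⊤ | out ⊤ | ==
  [15] u=4 | in ⊤ | out ⊤ | ==

Converged values:
  [0] ⊤
  [1] 0
  [2] ⊤
  [3] ⊤
  [4] ⊤
  [5] ⊤

no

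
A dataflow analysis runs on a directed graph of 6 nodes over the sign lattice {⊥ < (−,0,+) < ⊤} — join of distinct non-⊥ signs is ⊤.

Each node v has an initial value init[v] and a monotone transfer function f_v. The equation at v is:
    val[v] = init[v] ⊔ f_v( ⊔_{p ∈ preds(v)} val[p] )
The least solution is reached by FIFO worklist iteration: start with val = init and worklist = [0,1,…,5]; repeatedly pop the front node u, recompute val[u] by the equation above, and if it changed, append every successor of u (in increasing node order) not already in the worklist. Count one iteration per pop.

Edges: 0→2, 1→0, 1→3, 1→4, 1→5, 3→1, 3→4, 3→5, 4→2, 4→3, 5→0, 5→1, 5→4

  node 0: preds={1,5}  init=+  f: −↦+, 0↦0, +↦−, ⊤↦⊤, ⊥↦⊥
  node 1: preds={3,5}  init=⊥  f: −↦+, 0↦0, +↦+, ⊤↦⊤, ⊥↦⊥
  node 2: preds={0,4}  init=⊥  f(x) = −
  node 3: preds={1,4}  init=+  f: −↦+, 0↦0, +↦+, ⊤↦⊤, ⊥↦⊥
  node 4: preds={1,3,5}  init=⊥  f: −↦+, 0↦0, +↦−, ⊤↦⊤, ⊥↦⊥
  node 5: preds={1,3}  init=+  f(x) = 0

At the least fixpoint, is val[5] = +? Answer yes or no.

Worklist (15 pops):
  #1 pop 0: in=+ → ⊤ (was +); enqueue []
  #2 pop 1: in=+ → + (was ⊥); enqueue [0]
  #3 pop 2: in=⊤ → − (was ⊥); enqueue []
  #4 pop 3: in=+ → + (no change)
  #5 pop 4: in=+ → − (was ⊥); enqueue [2,3]
  #6 pop 5: in=+ → ⊤ (was +); enqueue [1,4]
  #7 pop 0: in=⊤ → ⊤ (no change)
  #8 pop 2: in=⊤ → − (no change)
  #9 pop 3: in=⊤ → ⊤ (was +); enqueue [5]
  #10 pop 1: in=⊤ → ⊤ (was +); enqueue [0,3]
  #11 pop 4: in=⊤ → ⊤ (was −); enqueue [2]
  #12 pop 5: in=⊤ → ⊤ (no change)
  #13 pop 0: in=⊤ → ⊤ (no change)
  #14 pop 3: in=⊤ → ⊤ (no change)
  #15 pop 2: in=⊤ → − (no change)

Fixpoint:
  val[0] = ⊤
  val[1] = ⊤
  val[2] = −
  val[3] = ⊤
  val[4] = ⊤
  val[5] = ⊤

no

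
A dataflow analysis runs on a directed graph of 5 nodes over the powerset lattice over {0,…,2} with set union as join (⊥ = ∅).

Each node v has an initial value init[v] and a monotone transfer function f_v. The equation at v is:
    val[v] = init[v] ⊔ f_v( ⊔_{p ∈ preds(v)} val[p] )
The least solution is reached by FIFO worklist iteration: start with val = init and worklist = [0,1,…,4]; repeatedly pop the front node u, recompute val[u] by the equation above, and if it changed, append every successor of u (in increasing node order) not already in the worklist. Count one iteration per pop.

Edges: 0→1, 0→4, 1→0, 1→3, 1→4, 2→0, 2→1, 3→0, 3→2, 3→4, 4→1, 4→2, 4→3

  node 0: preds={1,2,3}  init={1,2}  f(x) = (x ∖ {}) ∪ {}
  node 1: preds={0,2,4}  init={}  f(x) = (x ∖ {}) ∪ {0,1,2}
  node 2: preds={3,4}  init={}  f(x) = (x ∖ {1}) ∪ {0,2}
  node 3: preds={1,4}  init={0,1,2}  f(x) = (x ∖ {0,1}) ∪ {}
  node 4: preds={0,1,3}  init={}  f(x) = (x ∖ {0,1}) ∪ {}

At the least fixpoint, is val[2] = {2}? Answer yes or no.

Trace (9 dequeues):
  [1] u=0 | in {0,1,2} | out {0,1,2} | prev {1,2} | push {}
  [2] u=1 | in {0,1,2} | out {0,1,2} | prev {} | push {0}
  [3] u=2 | in {0,1,2} | out {0,2} | prev {} | push {1}
  [4] u=3 | in {0,1,2} | out {0,1,2} | ==
  [5] u=4 | in {0,1,2} | out {2} | prev {} | push {2,3}
  [6] u=0 | in {0,1,2} | out {0,1,2} | ==
  [7] u=1 | in {0,1,2} | out {0,1,2} | ==
  [8] u=2 | in {0,1,2} | out {0,2} | ==
  [9] u=3 | in {0,1,2} | out {0,1,2} | ==

Converged values:
  [0] {0,1,2}
  [1] {0,1,2}
  [2] {0,2}
  [3] {0,1,2}
  [4] {2}

no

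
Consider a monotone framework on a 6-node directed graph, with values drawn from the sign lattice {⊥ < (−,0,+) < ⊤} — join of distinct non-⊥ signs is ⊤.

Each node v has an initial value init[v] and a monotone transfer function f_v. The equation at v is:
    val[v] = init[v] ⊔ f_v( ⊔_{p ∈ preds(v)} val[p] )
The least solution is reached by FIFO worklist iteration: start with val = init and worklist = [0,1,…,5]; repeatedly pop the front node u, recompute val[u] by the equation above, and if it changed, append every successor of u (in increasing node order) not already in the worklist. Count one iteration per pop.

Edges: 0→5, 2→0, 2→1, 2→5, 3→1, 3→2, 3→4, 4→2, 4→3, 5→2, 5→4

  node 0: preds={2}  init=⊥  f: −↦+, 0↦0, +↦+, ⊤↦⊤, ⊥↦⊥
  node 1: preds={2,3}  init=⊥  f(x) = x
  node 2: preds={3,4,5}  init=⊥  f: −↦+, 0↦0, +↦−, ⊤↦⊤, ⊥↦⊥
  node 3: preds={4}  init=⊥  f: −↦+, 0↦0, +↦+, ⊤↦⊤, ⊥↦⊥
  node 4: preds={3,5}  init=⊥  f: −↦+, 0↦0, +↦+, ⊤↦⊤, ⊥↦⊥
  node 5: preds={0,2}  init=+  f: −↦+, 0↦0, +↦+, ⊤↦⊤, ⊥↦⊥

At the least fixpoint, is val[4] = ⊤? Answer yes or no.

yes

Iteration log — 22 steps:
  step 1. node 0  ⊔preds=⊥  new=⊥  stable
  step 2. node 1  ⊔preds=⊥  new=⊥  stable
  step 3. node 2  ⊔preds=+  new=−  old=⊥  +wl: 0,1
  step 4. node 3  ⊔preds=⊥  new=⊥  stable
  step 5. node 4  ⊔preds=+  new=+  old=⊥  +wl: 2,3
  step 6. node 5  ⊔preds=−  new=+  stable
  step 7. node 0  ⊔preds=−  new=+  old=⊥  +wl: 5
  step 8. node 1  ⊔preds=−  new=−  old=⊥  +wl: 
  step 9. node 2  ⊔preds=+  new=−  stable
  step 10. node 3  ⊔preds=+  new=+  old=⊥  +wl: 1,2,4
  step 11. node 5  ⊔preds=⊤  new=⊤  old=+  +wl: 
  step 12. node 1  ⊔preds=⊤  new=⊤  old=−  +wl: 
  step 13. node 2  ⊔preds=⊤  new=⊤  old=−  +wl: 0,1,5
  step 14. node 4  ⊔preds=⊤  new=⊤  old=+  +wl: 2,3
  step 15. node 0  ⊔preds=⊤  new=⊤  old=+  +wl: 
  step 16. node 1  ⊔preds=⊤  new=⊤  stable
  step 17. node 5  ⊔preds=⊤  new=⊤  stable
  step 18. node 2  ⊔preds=⊤  new=⊤  stable
  step 19. node 3  ⊔preds=⊤  new=⊤  old=+  +wl: 1,2,4
  step 20. node 1  ⊔preds=⊤  new=⊤  stable
  step 21. node 2  ⊔preds=⊤  new=⊤  stable
  step 22. node 4  ⊔preds=⊤  new=⊤  stable

Least fixpoint reached:
  node 0: ⊤
  node 1: ⊤
  node 2: ⊤
  node 3: ⊤
  node 4: ⊤
  node 5: ⊤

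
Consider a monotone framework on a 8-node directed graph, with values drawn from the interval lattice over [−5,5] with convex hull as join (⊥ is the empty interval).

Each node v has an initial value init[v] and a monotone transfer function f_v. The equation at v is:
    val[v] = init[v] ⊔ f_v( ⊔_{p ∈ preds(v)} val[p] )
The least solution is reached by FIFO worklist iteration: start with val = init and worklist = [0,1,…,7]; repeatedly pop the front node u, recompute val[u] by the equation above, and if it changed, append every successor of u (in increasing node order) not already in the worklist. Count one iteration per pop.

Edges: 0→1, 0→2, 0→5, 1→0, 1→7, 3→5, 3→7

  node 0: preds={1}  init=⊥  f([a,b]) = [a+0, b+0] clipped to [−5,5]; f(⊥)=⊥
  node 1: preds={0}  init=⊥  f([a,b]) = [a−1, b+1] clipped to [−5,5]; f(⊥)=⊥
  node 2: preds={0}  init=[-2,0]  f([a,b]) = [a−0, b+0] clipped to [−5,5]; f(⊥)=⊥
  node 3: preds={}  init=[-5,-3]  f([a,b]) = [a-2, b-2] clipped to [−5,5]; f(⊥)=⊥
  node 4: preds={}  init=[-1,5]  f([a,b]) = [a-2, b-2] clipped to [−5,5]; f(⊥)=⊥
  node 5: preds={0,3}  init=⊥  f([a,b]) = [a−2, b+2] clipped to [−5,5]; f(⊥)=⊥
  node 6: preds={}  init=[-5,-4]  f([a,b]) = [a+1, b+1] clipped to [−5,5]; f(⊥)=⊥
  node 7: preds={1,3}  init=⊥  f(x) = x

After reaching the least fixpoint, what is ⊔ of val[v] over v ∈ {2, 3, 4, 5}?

[-5,5]

Trace (8 dequeues):
  [1] u=0 | in ⊥ | out ⊥ | ==
  [2] u=1 | in ⊥ | out ⊥ | ==
  [3] u=2 | in ⊥ | out [-2,0] | ==
  [4] u=3 | in ⊥ | out [-5,-3] | ==
  [5] u=4 | in ⊥ | out [-1,5] | ==
  [6] u=5 | in [-5,-3] | out [-5,-1] | prev ⊥ | push {}
  [7] u=6 | in ⊥ | out [-5,-4] | ==
  [8] u=7 | in [-5,-3] | out [-5,-3] | prev ⊥ | push {}

Converged values:
  [0] ⊥
  [1] ⊥
  [2] [-2,0]
  [3] [-5,-3]
  [4] [-1,5]
  [5] [-5,-1]
  [6] [-5,-4]
  [7] [-5,-3]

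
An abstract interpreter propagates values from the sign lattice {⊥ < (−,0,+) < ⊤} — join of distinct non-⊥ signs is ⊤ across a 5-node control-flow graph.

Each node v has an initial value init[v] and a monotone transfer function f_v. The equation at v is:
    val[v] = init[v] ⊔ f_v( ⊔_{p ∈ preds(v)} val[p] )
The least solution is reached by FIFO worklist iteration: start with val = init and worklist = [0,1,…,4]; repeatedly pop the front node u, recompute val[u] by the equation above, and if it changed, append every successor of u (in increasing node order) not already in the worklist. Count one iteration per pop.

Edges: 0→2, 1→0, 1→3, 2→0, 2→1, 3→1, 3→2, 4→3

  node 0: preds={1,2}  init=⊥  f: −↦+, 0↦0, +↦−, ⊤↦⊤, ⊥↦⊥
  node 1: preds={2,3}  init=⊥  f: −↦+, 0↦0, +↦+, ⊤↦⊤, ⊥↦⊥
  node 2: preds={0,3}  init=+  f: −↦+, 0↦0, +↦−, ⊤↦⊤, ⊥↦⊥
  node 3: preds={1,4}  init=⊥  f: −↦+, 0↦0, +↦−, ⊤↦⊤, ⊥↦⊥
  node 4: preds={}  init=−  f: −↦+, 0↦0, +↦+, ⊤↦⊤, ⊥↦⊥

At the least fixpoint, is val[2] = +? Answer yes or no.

no

Worklist (12 pops):
  #1 pop 0: in=+ → − (was ⊥); enqueue []
  #2 pop 1: in=+ → + (was ⊥); enqueue [0]
  #3 pop 2: in=− → + (no change)
  #4 pop 3: in=⊤ → ⊤ (was ⊥); enqueue [1,2]
  #5 pop 4: in=⊥ → − (no change)
  #6 pop 0: in=+ → − (no change)
  #7 pop 1: in=⊤ → ⊤ (was +); enqueue [0,3]
  #8 pop 2: in=⊤ → ⊤ (was +); enqueue [1]
  #9 pop 0: in=⊤ → ⊤ (was −); enqueue [2]
  #10 pop 3: in=⊤ → ⊤ (no change)
  #11 pop 1: in=⊤ → ⊤ (no change)
  #12 pop 2: in=⊤ → ⊤ (no change)

Fixpoint:
  val[0] = ⊤
  val[1] = ⊤
  val[2] = ⊤
  val[3] = ⊤
  val[4] = −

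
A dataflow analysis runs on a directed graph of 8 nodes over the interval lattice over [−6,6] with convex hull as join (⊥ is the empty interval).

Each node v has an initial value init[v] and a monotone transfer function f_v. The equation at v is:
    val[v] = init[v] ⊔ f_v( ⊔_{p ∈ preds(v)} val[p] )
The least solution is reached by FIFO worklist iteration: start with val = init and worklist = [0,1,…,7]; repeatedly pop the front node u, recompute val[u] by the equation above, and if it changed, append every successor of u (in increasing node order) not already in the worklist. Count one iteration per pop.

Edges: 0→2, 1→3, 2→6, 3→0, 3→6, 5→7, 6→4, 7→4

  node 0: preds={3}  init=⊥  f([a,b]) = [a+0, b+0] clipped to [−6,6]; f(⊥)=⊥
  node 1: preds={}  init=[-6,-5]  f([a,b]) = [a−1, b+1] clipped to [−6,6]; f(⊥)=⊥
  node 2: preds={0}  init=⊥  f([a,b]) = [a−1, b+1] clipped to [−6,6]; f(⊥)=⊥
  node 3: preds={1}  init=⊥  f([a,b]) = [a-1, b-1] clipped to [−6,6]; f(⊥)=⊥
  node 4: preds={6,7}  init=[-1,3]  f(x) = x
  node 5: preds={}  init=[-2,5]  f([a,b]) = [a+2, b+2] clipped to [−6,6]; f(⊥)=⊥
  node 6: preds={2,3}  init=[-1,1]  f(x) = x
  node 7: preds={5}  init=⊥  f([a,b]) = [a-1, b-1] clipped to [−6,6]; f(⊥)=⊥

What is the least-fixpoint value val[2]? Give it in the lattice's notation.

[-6,-5]

Worklist (12 pops):
  #1 pop 0: in=⊥ → ⊥ (no change)
  #2 pop 1: in=⊥ → [-6,-5] (no change)
  #3 pop 2: in=⊥ → ⊥ (no change)
  #4 pop 3: in=[-6,-5] → [-6,-6] (was ⊥); enqueue [0]
  #5 pop 4: in=[-1,1] → [-1,3] (no change)
  #6 pop 5: in=⊥ → [-2,5] (no change)
  #7 pop 6: in=[-6,-6] → [-6,1] (was [-1,1]); enqueue [4]
  #8 pop 7: in=[-2,5] → [-3,4] (was ⊥); enqueue []
  #9 pop 0: in=[-6,-6] → [-6,-6] (was ⊥); enqueue [2]
  #10 pop 4: in=[-6,4] → [-6,4] (was [-1,3]); enqueue []
  #11 pop 2: in=[-6,-6] → [-6,-5] (was ⊥); enqueue [6]
  #12 pop 6: in=[-6,-5] → [-6,1] (no change)

Fixpoint:
  val[0] = [-6,-6]
  val[1] = [-6,-5]
  val[2] = [-6,-5]
  val[3] = [-6,-6]
  val[4] = [-6,4]
  val[5] = [-2,5]
  val[6] = [-6,1]
  val[7] = [-3,4]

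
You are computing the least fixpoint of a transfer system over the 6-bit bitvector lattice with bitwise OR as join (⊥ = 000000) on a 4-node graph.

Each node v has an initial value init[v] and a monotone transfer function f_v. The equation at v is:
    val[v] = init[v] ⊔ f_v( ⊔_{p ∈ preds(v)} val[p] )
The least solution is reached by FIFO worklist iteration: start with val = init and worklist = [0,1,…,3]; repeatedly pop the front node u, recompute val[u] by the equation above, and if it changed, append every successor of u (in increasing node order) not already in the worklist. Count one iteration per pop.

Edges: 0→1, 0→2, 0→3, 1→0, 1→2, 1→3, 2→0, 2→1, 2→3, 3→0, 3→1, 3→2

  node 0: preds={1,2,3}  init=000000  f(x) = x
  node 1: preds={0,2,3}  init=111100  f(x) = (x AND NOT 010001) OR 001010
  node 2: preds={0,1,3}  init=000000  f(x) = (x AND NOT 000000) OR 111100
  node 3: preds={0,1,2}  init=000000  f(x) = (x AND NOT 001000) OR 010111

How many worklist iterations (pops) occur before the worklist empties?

Trace (10 dequeues):
  [1] u=0 | in 111100 | out 111100 | prev 000000 | push {}
  [2] u=1 | in 111100 | out 111110 | prev 111100 | push {0}
  [3] u=2 | in 111110 | out 111110 | prev 000000 | push {1}
  [4] u=3 | in 111110 | out 110111 | prev 000000 | push {2}
  [5] u=0 | in 111111 | out 111111 | prev 111100 | push {3}
  [6] u=1 | in 111111 | out 111110 | ==
  [7] u=2 | in 111111 | out 111111 | prev 111110 | push {0,1}
  [8] u=3 | in 111111 | out 110111 | ==
  [9] u=0 | in 111111 | out 111111 | ==
  [10] u=1 | in 111111 | out 111110 | ==

Converged values:
  [0] 111111
  [1] 111110
  [2] 111111
  [3] 110111

10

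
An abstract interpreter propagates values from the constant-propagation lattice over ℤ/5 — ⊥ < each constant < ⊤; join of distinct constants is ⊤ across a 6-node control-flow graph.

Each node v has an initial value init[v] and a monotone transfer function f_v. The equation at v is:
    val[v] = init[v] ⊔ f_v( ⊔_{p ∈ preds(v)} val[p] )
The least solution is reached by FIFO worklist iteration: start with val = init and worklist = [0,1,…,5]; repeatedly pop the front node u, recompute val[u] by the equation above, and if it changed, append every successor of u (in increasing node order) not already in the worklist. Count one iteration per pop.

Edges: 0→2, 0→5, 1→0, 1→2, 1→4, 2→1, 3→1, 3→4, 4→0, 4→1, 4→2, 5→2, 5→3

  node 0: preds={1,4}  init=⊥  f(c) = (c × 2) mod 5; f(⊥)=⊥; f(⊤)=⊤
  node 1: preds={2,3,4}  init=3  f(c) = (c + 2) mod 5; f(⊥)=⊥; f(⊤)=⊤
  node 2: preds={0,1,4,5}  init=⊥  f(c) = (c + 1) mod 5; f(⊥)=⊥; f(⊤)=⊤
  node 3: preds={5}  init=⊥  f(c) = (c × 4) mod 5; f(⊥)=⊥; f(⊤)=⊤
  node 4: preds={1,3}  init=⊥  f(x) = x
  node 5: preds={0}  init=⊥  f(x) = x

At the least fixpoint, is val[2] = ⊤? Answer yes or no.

yes

Trace (18 dequeues):
  [1] u=0 | in 3 | out 1 | prev ⊥ | push {}
  [2] u=1 | in ⊥ | out 3 | ==
  [3] u=2 | in ⊤ | out ⊤ | prev ⊥ | push {1}
  [4] u=3 | in ⊥ | out ⊥ | ==
  [5] u=4 | in 3 | out 3 | prev ⊥ | push {0,2}
  [6] u=5 | in 1 | out 1 | prev ⊥ | push {3}
  [7] u=1 | in ⊤ | out ⊤ | prev 3 | push {4}
  [8] u=0 | in ⊤ | out ⊤ | prev 1 | push {5}
  [9] u=2 | in ⊤ | out ⊤ | ==
  [10] u=3 | in 1 | out 4 | prev ⊥ | push {1}
  [11] u=4 | in ⊤ | out ⊤ | prev 3 | push {0,2}
  [12] u=5 | in ⊤ | out ⊤ | prev 1 | push {3}
  [13] u=1 | in ⊤ | out ⊤ | ==
  [14] u=0 | in ⊤ | out ⊤ | ==
  [15] u=2 | in ⊤ | out ⊤ | ==
  [16] u=3 | in ⊤ | out ⊤ | prev 4 | push {1,4}
  [17] u=1 | in ⊤ | out ⊤ | ==
  [18] u=4 | in ⊤ | out ⊤ | ==

Converged values:
  [0] ⊤
  [1] ⊤
  [2] ⊤
  [3] ⊤
  [4] ⊤
  [5] ⊤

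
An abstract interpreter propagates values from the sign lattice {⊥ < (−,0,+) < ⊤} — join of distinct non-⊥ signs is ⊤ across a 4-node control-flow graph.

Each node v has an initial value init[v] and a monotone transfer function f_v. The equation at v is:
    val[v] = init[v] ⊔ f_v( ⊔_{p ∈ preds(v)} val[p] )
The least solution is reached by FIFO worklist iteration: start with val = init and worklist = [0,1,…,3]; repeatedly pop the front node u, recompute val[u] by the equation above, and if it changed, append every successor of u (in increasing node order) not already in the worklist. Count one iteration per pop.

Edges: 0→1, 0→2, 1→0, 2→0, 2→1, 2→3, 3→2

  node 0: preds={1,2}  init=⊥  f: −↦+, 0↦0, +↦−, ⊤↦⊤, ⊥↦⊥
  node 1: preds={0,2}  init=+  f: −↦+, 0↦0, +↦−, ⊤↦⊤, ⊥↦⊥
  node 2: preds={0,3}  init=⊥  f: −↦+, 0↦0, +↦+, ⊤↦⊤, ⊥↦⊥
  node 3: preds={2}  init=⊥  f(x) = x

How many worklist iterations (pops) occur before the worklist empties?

Iteration log — 11 steps:
  step 1. node 0  ⊔preds=+  new=−  old=⊥  +wl: 
  step 2. node 1  ⊔preds=−  new=+  stable
  step 3. node 2  ⊔preds=−  new=+  old=⊥  +wl: 0,1
  step 4. node 3  ⊔preds=+  new=+  old=⊥  +wl: 2
  step 5. node 0  ⊔preds=+  new=−  stable
  step 6. node 1  ⊔preds=⊤  new=⊤  old=+  +wl: 0
  step 7. node 2  ⊔preds=⊤  new=⊤  old=+  +wl: 1,3
  step 8. node 0  ⊔preds=⊤  new=⊤  old=−  +wl: 2
  step 9. node 1  ⊔preds=⊤  new=⊤  stable
  step 10. node 3  ⊔preds=⊤  new=⊤  old=+  +wl: 
  step 11. node 2  ⊔preds=⊤  new=⊤  stable

Least fixpoint reached:
  node 0: ⊤
  node 1: ⊤
  node 2: ⊤
  node 3: ⊤

11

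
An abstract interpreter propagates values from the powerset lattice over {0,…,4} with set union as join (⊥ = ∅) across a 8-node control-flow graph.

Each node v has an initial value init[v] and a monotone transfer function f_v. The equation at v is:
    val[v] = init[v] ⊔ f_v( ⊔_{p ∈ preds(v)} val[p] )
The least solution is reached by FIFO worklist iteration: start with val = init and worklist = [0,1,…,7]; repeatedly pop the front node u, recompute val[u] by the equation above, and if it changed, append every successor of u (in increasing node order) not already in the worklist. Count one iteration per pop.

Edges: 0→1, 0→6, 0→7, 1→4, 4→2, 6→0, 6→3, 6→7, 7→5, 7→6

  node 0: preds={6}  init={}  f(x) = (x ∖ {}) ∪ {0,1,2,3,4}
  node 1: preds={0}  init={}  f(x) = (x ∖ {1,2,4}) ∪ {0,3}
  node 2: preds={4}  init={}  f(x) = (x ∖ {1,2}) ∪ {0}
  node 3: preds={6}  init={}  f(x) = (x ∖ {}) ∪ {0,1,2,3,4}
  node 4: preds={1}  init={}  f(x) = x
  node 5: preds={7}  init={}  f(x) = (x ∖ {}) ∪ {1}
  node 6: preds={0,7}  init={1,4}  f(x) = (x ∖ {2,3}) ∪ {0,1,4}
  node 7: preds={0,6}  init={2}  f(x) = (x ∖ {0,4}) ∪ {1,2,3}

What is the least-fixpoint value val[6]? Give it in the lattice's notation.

Worklist (13 pops):
  #1 pop 0: in={1,4} → {0,1,2,3,4} (was {}); enqueue []
  #2 pop 1: in={0,1,2,3,4} → {0,3} (was {}); enqueue []
  #3 pop 2: in={} → {0} (was {}); enqueue []
  #4 pop 3: in={1,4} → {0,1,2,3,4} (was {}); enqueue []
  #5 pop 4: in={0,3} → {0,3} (was {}); enqueue [2]
  #6 pop 5: in={2} → {1,2} (was {}); enqueue []
  #7 pop 6: in={0,1,2,3,4} → {0,1,4} (was {1,4}); enqueue [0,3]
  #8 pop 7: in={0,1,2,3,4} → {1,2,3} (was {2}); enqueue [5,6]
  #9 pop 2: in={0,3} → {0,3} (was {0}); enqueue []
  #10 pop 0: in={0,1,4} → {0,1,2,3,4} (no change)
  #11 pop 3: in={0,1,4} → {0,1,2,3,4} (no change)
  #12 pop 5: in={1,2,3} → {1,2,3} (was {1,2}); enqueue []
  #13 pop 6: in={0,1,2,3,4} → {0,1,4} (no change)

Fixpoint:
  val[0] = {0,1,2,3,4}
  val[1] = {0,3}
  val[2] = {0,3}
  val[3] = {0,1,2,3,4}
  val[4] = {0,3}
  val[5] = {1,2,3}
  val[6] = {0,1,4}
  val[7] = {1,2,3}

{0,1,4}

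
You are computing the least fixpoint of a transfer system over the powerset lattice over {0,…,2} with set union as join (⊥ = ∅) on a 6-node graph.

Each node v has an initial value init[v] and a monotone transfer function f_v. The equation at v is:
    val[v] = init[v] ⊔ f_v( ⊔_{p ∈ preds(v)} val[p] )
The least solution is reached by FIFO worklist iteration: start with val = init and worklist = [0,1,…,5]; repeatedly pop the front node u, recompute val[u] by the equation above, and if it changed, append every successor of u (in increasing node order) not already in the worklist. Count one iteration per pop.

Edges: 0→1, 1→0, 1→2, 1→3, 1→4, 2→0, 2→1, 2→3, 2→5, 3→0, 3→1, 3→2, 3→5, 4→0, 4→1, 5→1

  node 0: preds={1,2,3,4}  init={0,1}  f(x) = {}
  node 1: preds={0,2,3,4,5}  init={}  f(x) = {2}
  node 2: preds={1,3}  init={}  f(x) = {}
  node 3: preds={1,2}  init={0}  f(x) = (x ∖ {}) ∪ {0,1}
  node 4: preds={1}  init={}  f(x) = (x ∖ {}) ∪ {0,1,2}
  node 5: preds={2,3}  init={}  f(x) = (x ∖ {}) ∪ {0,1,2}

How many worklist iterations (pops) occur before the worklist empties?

9

Iteration log — 9 steps:
  step 1. node 0  ⊔preds={0}  new={0,1}  stable
  step 2. node 1  ⊔preds={0,1}  new={2}  old={}  +wl: 0
  step 3. node 2  ⊔preds={0,2}  new={}  stable
  step 4. node 3  ⊔preds={2}  new={0,1,2}  old={0}  +wl: 1,2
  step 5. node 4  ⊔preds={2}  new={0,1,2}  old={}  +wl: 
  step 6. node 5  ⊔preds={0,1,2}  new={0,1,2}  old={}  +wl: 
  step 7. node 0  ⊔preds={0,1,2}  new={0,1}  stable
  step 8. node 1  ⊔preds={0,1,2}  new={2}  stable
  step 9. node 2  ⊔preds={0,1,2}  new={}  stable

Least fixpoint reached:
  node 0: {0,1}
  node 1: {2}
  node 2: {}
  node 3: {0,1,2}
  node 4: {0,1,2}
  node 5: {0,1,2}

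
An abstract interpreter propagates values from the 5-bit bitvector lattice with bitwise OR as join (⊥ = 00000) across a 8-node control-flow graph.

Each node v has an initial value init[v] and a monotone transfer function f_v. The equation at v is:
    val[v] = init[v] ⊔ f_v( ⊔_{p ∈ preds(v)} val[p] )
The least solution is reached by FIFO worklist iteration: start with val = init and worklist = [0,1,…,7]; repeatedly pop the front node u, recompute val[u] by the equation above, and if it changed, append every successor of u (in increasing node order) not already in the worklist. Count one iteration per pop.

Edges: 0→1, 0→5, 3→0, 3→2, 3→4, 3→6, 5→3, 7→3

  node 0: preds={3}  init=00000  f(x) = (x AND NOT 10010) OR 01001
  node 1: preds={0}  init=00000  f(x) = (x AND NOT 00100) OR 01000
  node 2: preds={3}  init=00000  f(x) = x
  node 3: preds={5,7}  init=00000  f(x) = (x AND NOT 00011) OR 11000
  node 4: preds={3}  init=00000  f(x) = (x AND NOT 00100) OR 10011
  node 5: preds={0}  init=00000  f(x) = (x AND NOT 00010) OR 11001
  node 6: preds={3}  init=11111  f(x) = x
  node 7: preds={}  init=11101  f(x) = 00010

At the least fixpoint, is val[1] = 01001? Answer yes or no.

Trace (14 dequeues):
  [1] u=0 | in 00000 | out 01001 | prev 00000 | push {}
  [2] u=1 | in 01001 | out 01001 | prev 00000 | push {}
  [3] u=2 | in 00000 | out 00000 | ==
  [4] u=3 | in 11101 | out 11100 | prev 00000 | push {0,2}
  [5] u=4 | in 11100 | out 11011 | prev 00000 | push {}
  [6] u=5 | in 01001 | out 11001 | prev 00000 | push {3}
  [7] u=6 | in 11100 | out 11111 | ==
  [8] u=7 | in 00000 | out 11111 | prev 11101 | push {}
  [9] u=0 | in 11100 | out 01101 | prev 01001 | push {1,5}
  [10] u=2 | in 11100 | out 11100 | prev 00000 | push {}
  [11] u=3 | in 11111 | out 11100 | ==
  [12] u=1 | in 01101 | out 01001 | ==
  [13] u=5 | in 01101 | out 11101 | prev 11001 | push {3}
  [14] u=3 | in 11111 | out 11100 | ==

Converged values:
  [0] 01101
  [1] 01001
  [2] 11100
  [3] 11100
  [4] 11011
  [5] 11101
  [6] 11111
  [7] 11111

yes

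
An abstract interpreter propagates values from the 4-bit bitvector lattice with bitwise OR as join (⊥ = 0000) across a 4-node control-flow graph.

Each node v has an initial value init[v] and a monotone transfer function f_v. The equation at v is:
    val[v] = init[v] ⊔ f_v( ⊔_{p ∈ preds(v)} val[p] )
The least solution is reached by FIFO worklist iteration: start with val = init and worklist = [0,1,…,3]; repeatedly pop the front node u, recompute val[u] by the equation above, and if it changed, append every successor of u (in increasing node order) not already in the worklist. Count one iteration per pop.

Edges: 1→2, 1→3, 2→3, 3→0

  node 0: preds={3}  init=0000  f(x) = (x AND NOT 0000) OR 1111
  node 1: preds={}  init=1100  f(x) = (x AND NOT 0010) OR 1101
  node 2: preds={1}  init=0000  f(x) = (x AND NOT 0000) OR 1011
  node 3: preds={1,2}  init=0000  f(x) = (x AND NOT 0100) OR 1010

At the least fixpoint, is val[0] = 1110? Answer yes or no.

no

Worklist (5 pops):
  #1 pop 0: in=0000 → 1111 (was 0000); enqueue []
  #2 pop 1: in=0000 → 1101 (was 1100); enqueue []
  #3 pop 2: in=1101 → 1111 (was 0000); enqueue []
  #4 pop 3: in=1111 → 1011 (was 0000); enqueue [0]
  #5 pop 0: in=1011 → 1111 (no change)

Fixpoint:
  val[0] = 1111
  val[1] = 1101
  val[2] = 1111
  val[3] = 1011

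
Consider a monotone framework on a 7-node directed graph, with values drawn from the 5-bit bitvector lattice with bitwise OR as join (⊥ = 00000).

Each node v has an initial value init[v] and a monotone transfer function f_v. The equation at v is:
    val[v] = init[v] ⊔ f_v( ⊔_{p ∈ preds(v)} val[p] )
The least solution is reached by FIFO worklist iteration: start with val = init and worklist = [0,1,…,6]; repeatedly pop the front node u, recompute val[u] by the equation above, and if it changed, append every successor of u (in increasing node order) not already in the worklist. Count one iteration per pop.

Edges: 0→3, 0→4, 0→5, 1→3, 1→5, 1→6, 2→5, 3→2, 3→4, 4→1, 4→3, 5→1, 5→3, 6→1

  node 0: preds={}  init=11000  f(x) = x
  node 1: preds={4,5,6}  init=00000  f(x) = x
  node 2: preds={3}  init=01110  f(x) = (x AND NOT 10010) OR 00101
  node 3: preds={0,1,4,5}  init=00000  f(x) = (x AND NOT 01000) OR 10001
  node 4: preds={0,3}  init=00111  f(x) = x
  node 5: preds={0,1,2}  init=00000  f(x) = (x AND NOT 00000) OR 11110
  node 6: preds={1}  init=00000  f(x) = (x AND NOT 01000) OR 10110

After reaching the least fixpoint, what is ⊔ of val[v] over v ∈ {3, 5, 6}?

Worklist (12 pops):
  #1 pop 0: in=00000 → 11000 (no change)
  #2 pop 1: in=00111 → 00111 (was 00000); enqueue []
  #3 pop 2: in=00000 → 01111 (was 01110); enqueue []
  #4 pop 3: in=11111 → 10111 (was 00000); enqueue [2]
  #5 pop 4: in=11111 → 11111 (was 00111); enqueue [1,3]
  #6 pop 5: in=11111 → 11111 (was 00000); enqueue []
  #7 pop 6: in=00111 → 10111 (was 00000); enqueue []
  #8 pop 2: in=10111 → 01111 (no change)
  #9 pop 1: in=11111 → 11111 (was 00111); enqueue [5,6]
  #10 pop 3: in=11111 → 10111 (no change)
  #11 pop 5: in=11111 → 11111 (no change)
  #12 pop 6: in=11111 → 10111 (no change)

Fixpoint:
  val[0] = 11000
  val[1] = 11111
  val[2] = 01111
  val[3] = 10111
  val[4] = 11111
  val[5] = 11111
  val[6] = 10111

11111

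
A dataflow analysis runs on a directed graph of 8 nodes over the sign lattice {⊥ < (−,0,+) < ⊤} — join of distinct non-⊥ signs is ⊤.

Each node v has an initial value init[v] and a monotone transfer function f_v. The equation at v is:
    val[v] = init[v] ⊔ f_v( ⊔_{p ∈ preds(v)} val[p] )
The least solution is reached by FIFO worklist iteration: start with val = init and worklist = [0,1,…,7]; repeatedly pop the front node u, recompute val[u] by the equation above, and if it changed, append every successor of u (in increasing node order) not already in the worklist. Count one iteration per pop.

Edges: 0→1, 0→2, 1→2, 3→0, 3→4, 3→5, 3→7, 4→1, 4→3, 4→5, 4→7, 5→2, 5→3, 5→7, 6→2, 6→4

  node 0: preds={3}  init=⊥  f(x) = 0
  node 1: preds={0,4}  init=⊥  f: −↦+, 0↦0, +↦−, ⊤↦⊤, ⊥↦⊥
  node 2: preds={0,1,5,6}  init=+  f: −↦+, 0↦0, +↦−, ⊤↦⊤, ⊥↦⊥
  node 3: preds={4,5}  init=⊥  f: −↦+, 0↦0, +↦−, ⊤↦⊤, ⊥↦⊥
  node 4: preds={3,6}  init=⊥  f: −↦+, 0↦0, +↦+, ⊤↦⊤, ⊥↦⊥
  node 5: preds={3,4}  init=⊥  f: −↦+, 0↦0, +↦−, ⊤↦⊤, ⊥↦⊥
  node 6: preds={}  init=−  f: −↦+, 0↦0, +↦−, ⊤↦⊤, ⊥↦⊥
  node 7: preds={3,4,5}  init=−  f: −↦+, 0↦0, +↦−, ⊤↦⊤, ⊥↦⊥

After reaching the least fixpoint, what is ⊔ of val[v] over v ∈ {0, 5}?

⊤

Trace (18 dequeues):
  [1] u=0 | in ⊥ | out 0 | prev ⊥ | push {}
  [2] u=1 | in 0 | out 0 | prev ⊥ | push {}
  [3] u=2 | in ⊤ | out ⊤ | prev + | push {}
  [4] u=3 | in ⊥ | out ⊥ | ==
  [5] u=4 | in − | out + | prev ⊥ | push {1,3}
  [6] u=5 | in + | out − | prev ⊥ | push {2}
  [7] u=6 | in ⊥ | out − | ==
  [8] u=7 | in ⊤ | out ⊤ | prev − | push {}
  [9] u=1 | in ⊤ | out ⊤ | prev 0 | push {}
  [10] u=3 | in ⊤ | out ⊤ | prev ⊥ | push {0,4,5,7}
  [11] u=2 | in ⊤ | out ⊤ | ==
  [12] u=0 | in ⊤ | out 0 | ==
  [13] u=4 | in ⊤ | out ⊤ | prev + | push {1,3}
  [14] u=5 | in ⊤ | out ⊤ | prev − | push {2}
  [15] u=7 | in ⊤ | out ⊤ | ==
  [16] u=1 | in ⊤ | out ⊤ | ==
  [17] u=3 | in ⊤ | out ⊤ | ==
  [18] u=2 | in ⊤ | out ⊤ | ==

Converged values:
  [0] 0
  [1] ⊤
  [2] ⊤
  [3] ⊤
  [4] ⊤
  [5] ⊤
  [6] −
  [7] ⊤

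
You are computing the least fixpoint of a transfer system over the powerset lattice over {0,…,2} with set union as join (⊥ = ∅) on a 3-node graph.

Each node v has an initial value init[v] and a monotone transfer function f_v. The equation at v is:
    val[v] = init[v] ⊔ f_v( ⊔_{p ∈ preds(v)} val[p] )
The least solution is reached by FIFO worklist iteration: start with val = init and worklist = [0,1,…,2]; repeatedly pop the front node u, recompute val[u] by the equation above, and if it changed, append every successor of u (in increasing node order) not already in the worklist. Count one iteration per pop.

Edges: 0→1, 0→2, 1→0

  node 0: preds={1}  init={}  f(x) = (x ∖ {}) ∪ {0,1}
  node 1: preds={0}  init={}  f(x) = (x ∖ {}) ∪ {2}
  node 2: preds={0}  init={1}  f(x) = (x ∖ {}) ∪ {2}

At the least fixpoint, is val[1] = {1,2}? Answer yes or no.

Iteration log — 6 steps:
  step 1. node 0  ⊔preds={}  new={0,1}  old={}  +wl: 
  step 2. node 1  ⊔preds={0,1}  new={0,1,2}  old={}  +wl: 0
  step 3. node 2  ⊔preds={0,1}  new={0,1,2}  old={1}  +wl: 
  step 4. node 0  ⊔preds={0,1,2}  new={0,1,2}  old={0,1}  +wl: 1,2
  step 5. node 1  ⊔preds={0,1,2}  new={0,1,2}  stable
  step 6. node 2  ⊔preds={0,1,2}  new={0,1,2}  stable

Least fixpoint reached:
  node 0: {0,1,2}
  node 1: {0,1,2}
  node 2: {0,1,2}

no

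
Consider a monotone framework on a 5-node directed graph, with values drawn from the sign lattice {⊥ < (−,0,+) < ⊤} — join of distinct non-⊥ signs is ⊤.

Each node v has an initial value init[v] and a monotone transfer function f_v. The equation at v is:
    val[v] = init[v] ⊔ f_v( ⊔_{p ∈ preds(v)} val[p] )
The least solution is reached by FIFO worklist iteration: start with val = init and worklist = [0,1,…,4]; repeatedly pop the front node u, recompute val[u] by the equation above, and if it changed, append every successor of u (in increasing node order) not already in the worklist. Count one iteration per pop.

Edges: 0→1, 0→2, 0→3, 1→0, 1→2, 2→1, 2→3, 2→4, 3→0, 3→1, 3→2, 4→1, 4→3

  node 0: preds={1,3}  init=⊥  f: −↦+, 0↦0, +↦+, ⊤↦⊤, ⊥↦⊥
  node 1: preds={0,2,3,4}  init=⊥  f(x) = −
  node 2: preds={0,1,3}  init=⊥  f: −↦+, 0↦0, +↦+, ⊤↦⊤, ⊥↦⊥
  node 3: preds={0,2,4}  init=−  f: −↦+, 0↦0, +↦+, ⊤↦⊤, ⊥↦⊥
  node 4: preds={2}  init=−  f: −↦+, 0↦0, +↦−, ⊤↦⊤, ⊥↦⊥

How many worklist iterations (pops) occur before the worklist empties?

9

Worklist (9 pops):
  #1 pop 0: in=− → + (was ⊥); enqueue []
  #2 pop 1: in=⊤ → − (was ⊥); enqueue [0]
  #3 pop 2: in=⊤ → ⊤ (was ⊥); enqueue [1]
  #4 pop 3: in=⊤ → ⊤ (was −); enqueue [2]
  #5 pop 4: in=⊤ → ⊤ (was −); enqueue [3]
  #6 pop 0: in=⊤ → ⊤ (was +); enqueue []
  #7 pop 1: in=⊤ → − (no change)
  #8 pop 2: in=⊤ → ⊤ (no change)
  #9 pop 3: in=⊤ → ⊤ (no change)

Fixpoint:
  val[0] = ⊤
  val[1] = −
  val[2] = ⊤
  val[3] = ⊤
  val[4] = ⊤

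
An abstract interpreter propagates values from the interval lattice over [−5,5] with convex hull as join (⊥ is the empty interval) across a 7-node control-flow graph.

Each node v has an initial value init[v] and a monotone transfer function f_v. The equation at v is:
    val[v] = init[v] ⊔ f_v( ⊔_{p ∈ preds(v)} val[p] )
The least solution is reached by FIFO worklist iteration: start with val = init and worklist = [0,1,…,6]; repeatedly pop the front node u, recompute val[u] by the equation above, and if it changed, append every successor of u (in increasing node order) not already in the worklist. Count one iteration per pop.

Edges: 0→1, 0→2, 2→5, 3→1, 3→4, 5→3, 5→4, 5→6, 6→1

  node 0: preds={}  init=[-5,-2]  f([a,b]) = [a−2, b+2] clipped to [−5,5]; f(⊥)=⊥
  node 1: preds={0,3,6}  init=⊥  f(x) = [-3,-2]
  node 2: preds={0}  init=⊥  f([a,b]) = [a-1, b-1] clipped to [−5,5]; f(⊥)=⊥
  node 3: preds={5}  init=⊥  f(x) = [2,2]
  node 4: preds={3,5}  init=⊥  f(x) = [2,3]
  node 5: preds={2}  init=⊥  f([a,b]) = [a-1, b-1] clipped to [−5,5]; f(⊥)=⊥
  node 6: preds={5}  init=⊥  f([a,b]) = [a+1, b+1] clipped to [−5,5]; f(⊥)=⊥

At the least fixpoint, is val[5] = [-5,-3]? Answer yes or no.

no

Worklist (10 pops):
  #1 pop 0: in=⊥ → [-5,-2] (no change)
  #2 pop 1: in=[-5,-2] → [-3,-2] (was ⊥); enqueue []
  #3 pop 2: in=[-5,-2] → [-5,-3] (was ⊥); enqueue []
  #4 pop 3: in=⊥ → [2,2] (was ⊥); enqueue [1]
  #5 pop 4: in=[2,2] → [2,3] (was ⊥); enqueue []
  #6 pop 5: in=[-5,-3] → [-5,-4] (was ⊥); enqueue [3,4]
  #7 pop 6: in=[-5,-4] → [-4,-3] (was ⊥); enqueue []
  #8 pop 1: in=[-5,2] → [-3,-2] (no change)
  #9 pop 3: in=[-5,-4] → [2,2] (no change)
  #10 pop 4: in=[-5,2] → [2,3] (no change)

Fixpoint:
  val[0] = [-5,-2]
  val[1] = [-3,-2]
  val[2] = [-5,-3]
  val[3] = [2,2]
  val[4] = [2,3]
  val[5] = [-5,-4]
  val[6] = [-4,-3]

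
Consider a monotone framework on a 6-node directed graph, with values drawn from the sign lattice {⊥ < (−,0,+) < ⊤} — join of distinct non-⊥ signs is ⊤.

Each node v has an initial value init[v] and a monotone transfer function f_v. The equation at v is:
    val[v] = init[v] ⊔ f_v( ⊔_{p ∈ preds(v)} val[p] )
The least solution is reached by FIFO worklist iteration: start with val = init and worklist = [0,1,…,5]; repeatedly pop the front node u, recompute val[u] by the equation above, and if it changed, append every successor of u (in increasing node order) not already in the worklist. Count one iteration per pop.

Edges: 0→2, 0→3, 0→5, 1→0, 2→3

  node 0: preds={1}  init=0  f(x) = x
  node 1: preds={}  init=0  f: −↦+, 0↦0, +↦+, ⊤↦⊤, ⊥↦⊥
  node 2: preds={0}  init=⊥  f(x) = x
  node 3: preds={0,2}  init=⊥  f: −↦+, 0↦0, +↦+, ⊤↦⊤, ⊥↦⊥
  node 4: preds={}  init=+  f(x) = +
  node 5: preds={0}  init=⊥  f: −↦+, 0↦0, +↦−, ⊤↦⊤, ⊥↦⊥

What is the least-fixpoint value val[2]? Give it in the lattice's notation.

Iteration log — 6 steps:
  step 1. node 0  ⊔preds=0  new=0  stable
  step 2. node 1  ⊔preds=⊥  new=0  stable
  step 3. node 2  ⊔preds=0  new=0  old=⊥  +wl: 
  step 4. node 3  ⊔preds=0  new=0  old=⊥  +wl: 
  step 5. node 4  ⊔preds=⊥  new=+  stable
  step 6. node 5  ⊔preds=0  new=0  old=⊥  +wl: 

Least fixpoint reached:
  node 0: 0
  node 1: 0
  node 2: 0
  node 3: 0
  node 4: +
  node 5: 0

0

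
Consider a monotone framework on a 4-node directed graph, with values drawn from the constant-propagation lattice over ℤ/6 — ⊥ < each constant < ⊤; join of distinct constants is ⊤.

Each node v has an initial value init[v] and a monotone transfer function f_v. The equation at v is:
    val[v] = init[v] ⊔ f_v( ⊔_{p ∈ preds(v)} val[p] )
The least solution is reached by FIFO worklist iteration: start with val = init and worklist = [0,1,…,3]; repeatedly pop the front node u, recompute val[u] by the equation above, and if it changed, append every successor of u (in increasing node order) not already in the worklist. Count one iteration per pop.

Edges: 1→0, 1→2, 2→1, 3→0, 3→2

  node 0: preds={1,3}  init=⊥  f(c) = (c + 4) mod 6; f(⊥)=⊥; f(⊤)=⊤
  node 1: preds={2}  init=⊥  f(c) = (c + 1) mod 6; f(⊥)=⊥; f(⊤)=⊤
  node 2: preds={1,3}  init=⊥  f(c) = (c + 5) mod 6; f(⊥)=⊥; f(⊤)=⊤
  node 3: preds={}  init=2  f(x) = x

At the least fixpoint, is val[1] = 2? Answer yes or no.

Iteration log — 7 steps:
  step 1. node 0  ⊔preds=2  new=0  old=⊥  +wl: 
  step 2. node 1  ⊔preds=⊥  new=⊥  stable
  step 3. node 2  ⊔preds=2  new=1  old=⊥  +wl: 1
  step 4. node 3  ⊔preds=⊥  new=2  stable
  step 5. node 1  ⊔preds=1  new=2  old=⊥  +wl: 0,2
  step 6. node 0  ⊔preds=2  new=0  stable
  step 7. node 2  ⊔preds=2  new=1  stable

Least fixpoint reached:
  node 0: 0
  node 1: 2
  node 2: 1
  node 3: 2

yes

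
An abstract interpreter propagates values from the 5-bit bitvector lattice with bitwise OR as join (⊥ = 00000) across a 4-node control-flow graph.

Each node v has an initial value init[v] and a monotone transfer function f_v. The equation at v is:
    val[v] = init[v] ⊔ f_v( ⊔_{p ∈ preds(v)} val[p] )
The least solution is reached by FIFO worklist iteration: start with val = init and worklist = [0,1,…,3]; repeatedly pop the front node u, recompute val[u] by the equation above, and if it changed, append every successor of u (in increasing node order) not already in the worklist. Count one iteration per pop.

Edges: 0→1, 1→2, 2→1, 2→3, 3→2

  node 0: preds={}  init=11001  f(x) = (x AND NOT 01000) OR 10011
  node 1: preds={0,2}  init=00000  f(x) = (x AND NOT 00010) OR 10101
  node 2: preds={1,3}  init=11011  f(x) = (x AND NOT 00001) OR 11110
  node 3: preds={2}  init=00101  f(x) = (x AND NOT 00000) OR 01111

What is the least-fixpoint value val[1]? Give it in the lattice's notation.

Worklist (6 pops):
  #1 pop 0: in=00000 → 11011 (was 11001); enqueue []
  #2 pop 1: in=11011 → 11101 (was 00000); enqueue []
  #3 pop 2: in=11101 → 11111 (was 11011); enqueue [1]
  #4 pop 3: in=11111 → 11111 (was 00101); enqueue [2]
  #5 pop 1: in=11111 → 11101 (no change)
  #6 pop 2: in=11111 → 11111 (no change)

Fixpoint:
  val[0] = 11011
  val[1] = 11101
  val[2] = 11111
  val[3] = 11111

11101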